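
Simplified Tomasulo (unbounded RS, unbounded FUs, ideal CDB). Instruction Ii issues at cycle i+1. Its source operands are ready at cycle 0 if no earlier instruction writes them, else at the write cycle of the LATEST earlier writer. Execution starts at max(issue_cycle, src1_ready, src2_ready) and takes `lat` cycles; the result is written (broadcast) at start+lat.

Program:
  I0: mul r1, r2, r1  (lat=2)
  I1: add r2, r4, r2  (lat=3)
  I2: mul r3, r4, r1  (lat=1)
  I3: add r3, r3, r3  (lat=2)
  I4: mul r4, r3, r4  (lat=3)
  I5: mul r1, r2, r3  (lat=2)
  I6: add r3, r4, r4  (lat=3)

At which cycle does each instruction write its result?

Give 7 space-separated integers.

I0 mul r1: issue@1 deps=(None,None) exec_start@1 write@3
I1 add r2: issue@2 deps=(None,None) exec_start@2 write@5
I2 mul r3: issue@3 deps=(None,0) exec_start@3 write@4
I3 add r3: issue@4 deps=(2,2) exec_start@4 write@6
I4 mul r4: issue@5 deps=(3,None) exec_start@6 write@9
I5 mul r1: issue@6 deps=(1,3) exec_start@6 write@8
I6 add r3: issue@7 deps=(4,4) exec_start@9 write@12

Answer: 3 5 4 6 9 8 12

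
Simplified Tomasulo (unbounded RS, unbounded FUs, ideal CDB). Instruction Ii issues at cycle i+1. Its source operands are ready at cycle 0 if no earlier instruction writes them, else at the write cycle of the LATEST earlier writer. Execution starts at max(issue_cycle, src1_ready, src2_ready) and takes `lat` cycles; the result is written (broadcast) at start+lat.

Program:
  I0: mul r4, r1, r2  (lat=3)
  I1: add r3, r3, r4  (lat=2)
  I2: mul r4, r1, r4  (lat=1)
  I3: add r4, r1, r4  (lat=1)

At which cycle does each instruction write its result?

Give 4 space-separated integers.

Answer: 4 6 5 6

Derivation:
I0 mul r4: issue@1 deps=(None,None) exec_start@1 write@4
I1 add r3: issue@2 deps=(None,0) exec_start@4 write@6
I2 mul r4: issue@3 deps=(None,0) exec_start@4 write@5
I3 add r4: issue@4 deps=(None,2) exec_start@5 write@6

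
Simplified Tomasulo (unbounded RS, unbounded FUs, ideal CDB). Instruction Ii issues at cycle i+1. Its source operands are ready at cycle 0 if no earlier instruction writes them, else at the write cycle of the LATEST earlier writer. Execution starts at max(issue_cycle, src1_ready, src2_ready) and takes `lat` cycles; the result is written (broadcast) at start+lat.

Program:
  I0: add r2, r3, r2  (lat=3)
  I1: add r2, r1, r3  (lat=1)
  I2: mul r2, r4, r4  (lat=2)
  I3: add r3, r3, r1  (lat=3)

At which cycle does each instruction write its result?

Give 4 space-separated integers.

I0 add r2: issue@1 deps=(None,None) exec_start@1 write@4
I1 add r2: issue@2 deps=(None,None) exec_start@2 write@3
I2 mul r2: issue@3 deps=(None,None) exec_start@3 write@5
I3 add r3: issue@4 deps=(None,None) exec_start@4 write@7

Answer: 4 3 5 7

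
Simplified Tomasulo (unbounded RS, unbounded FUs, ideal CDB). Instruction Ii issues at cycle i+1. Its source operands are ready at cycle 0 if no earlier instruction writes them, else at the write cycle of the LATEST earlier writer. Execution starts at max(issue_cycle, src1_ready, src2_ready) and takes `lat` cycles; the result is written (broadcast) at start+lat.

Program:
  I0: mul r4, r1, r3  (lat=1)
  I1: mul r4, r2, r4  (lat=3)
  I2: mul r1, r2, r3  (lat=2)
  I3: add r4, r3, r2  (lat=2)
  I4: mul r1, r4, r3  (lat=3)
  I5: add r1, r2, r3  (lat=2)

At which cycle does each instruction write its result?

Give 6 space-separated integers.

I0 mul r4: issue@1 deps=(None,None) exec_start@1 write@2
I1 mul r4: issue@2 deps=(None,0) exec_start@2 write@5
I2 mul r1: issue@3 deps=(None,None) exec_start@3 write@5
I3 add r4: issue@4 deps=(None,None) exec_start@4 write@6
I4 mul r1: issue@5 deps=(3,None) exec_start@6 write@9
I5 add r1: issue@6 deps=(None,None) exec_start@6 write@8

Answer: 2 5 5 6 9 8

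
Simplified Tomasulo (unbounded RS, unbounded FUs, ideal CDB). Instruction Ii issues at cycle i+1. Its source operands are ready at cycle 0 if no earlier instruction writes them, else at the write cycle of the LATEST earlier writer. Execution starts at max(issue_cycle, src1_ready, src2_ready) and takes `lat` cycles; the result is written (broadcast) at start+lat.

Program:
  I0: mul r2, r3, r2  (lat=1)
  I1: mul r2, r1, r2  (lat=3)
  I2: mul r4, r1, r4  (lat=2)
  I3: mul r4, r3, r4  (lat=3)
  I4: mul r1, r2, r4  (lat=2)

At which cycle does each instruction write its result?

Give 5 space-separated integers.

I0 mul r2: issue@1 deps=(None,None) exec_start@1 write@2
I1 mul r2: issue@2 deps=(None,0) exec_start@2 write@5
I2 mul r4: issue@3 deps=(None,None) exec_start@3 write@5
I3 mul r4: issue@4 deps=(None,2) exec_start@5 write@8
I4 mul r1: issue@5 deps=(1,3) exec_start@8 write@10

Answer: 2 5 5 8 10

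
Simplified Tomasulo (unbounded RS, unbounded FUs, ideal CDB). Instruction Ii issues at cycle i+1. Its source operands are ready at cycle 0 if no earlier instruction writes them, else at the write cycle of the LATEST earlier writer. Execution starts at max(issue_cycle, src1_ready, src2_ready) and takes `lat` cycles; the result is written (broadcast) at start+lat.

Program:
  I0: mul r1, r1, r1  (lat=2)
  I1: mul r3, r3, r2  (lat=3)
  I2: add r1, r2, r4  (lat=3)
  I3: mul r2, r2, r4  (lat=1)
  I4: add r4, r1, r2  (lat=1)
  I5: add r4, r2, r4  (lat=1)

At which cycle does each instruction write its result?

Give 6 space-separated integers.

I0 mul r1: issue@1 deps=(None,None) exec_start@1 write@3
I1 mul r3: issue@2 deps=(None,None) exec_start@2 write@5
I2 add r1: issue@3 deps=(None,None) exec_start@3 write@6
I3 mul r2: issue@4 deps=(None,None) exec_start@4 write@5
I4 add r4: issue@5 deps=(2,3) exec_start@6 write@7
I5 add r4: issue@6 deps=(3,4) exec_start@7 write@8

Answer: 3 5 6 5 7 8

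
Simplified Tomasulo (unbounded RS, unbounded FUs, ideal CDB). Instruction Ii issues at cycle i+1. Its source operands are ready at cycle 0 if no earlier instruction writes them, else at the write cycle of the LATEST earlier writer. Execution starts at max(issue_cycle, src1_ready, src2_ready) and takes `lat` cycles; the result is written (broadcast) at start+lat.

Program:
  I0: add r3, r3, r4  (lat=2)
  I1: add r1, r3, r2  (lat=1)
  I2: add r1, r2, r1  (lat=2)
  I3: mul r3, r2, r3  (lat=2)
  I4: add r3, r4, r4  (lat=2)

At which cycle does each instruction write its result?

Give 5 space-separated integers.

I0 add r3: issue@1 deps=(None,None) exec_start@1 write@3
I1 add r1: issue@2 deps=(0,None) exec_start@3 write@4
I2 add r1: issue@3 deps=(None,1) exec_start@4 write@6
I3 mul r3: issue@4 deps=(None,0) exec_start@4 write@6
I4 add r3: issue@5 deps=(None,None) exec_start@5 write@7

Answer: 3 4 6 6 7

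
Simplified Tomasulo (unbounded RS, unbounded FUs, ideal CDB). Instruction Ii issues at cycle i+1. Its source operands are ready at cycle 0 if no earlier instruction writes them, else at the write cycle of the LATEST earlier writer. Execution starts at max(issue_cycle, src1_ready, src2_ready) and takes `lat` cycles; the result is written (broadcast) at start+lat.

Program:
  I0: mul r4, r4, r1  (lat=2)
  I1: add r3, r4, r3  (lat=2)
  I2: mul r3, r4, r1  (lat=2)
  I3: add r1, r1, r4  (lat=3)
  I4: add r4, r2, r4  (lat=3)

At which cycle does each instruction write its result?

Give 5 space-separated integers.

Answer: 3 5 5 7 8

Derivation:
I0 mul r4: issue@1 deps=(None,None) exec_start@1 write@3
I1 add r3: issue@2 deps=(0,None) exec_start@3 write@5
I2 mul r3: issue@3 deps=(0,None) exec_start@3 write@5
I3 add r1: issue@4 deps=(None,0) exec_start@4 write@7
I4 add r4: issue@5 deps=(None,0) exec_start@5 write@8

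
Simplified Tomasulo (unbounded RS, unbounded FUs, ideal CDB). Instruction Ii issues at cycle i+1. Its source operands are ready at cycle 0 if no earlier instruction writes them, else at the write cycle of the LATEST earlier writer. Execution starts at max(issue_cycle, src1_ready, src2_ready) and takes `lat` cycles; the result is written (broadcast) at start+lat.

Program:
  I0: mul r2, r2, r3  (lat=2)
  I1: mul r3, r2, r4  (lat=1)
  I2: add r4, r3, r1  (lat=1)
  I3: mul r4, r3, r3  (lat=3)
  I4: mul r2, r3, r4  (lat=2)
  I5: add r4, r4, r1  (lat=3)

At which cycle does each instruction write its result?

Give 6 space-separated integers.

Answer: 3 4 5 7 9 10

Derivation:
I0 mul r2: issue@1 deps=(None,None) exec_start@1 write@3
I1 mul r3: issue@2 deps=(0,None) exec_start@3 write@4
I2 add r4: issue@3 deps=(1,None) exec_start@4 write@5
I3 mul r4: issue@4 deps=(1,1) exec_start@4 write@7
I4 mul r2: issue@5 deps=(1,3) exec_start@7 write@9
I5 add r4: issue@6 deps=(3,None) exec_start@7 write@10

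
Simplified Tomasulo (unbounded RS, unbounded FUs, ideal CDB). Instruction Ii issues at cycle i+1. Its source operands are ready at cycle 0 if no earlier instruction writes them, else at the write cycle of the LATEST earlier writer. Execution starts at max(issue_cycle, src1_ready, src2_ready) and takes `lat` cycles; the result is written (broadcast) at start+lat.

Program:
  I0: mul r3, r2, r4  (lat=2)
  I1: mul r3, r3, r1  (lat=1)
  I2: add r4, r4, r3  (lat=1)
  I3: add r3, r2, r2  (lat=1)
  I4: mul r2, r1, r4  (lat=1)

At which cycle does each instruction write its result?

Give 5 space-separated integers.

Answer: 3 4 5 5 6

Derivation:
I0 mul r3: issue@1 deps=(None,None) exec_start@1 write@3
I1 mul r3: issue@2 deps=(0,None) exec_start@3 write@4
I2 add r4: issue@3 deps=(None,1) exec_start@4 write@5
I3 add r3: issue@4 deps=(None,None) exec_start@4 write@5
I4 mul r2: issue@5 deps=(None,2) exec_start@5 write@6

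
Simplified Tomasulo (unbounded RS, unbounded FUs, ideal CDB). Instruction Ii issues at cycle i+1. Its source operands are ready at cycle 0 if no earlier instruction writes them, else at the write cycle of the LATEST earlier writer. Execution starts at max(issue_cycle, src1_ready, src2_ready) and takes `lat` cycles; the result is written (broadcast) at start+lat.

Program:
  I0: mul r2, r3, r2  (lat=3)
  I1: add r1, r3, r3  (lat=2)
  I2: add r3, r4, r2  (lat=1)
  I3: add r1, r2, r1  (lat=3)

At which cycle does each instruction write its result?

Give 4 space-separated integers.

I0 mul r2: issue@1 deps=(None,None) exec_start@1 write@4
I1 add r1: issue@2 deps=(None,None) exec_start@2 write@4
I2 add r3: issue@3 deps=(None,0) exec_start@4 write@5
I3 add r1: issue@4 deps=(0,1) exec_start@4 write@7

Answer: 4 4 5 7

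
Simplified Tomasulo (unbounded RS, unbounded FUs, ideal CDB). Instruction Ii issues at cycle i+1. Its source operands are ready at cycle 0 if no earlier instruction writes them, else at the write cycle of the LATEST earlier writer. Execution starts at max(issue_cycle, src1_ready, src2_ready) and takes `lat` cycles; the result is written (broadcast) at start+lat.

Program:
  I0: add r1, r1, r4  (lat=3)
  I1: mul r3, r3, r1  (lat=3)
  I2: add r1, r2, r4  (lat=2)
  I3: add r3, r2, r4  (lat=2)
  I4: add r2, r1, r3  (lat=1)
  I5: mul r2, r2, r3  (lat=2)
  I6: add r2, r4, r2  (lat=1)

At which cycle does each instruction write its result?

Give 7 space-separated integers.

Answer: 4 7 5 6 7 9 10

Derivation:
I0 add r1: issue@1 deps=(None,None) exec_start@1 write@4
I1 mul r3: issue@2 deps=(None,0) exec_start@4 write@7
I2 add r1: issue@3 deps=(None,None) exec_start@3 write@5
I3 add r3: issue@4 deps=(None,None) exec_start@4 write@6
I4 add r2: issue@5 deps=(2,3) exec_start@6 write@7
I5 mul r2: issue@6 deps=(4,3) exec_start@7 write@9
I6 add r2: issue@7 deps=(None,5) exec_start@9 write@10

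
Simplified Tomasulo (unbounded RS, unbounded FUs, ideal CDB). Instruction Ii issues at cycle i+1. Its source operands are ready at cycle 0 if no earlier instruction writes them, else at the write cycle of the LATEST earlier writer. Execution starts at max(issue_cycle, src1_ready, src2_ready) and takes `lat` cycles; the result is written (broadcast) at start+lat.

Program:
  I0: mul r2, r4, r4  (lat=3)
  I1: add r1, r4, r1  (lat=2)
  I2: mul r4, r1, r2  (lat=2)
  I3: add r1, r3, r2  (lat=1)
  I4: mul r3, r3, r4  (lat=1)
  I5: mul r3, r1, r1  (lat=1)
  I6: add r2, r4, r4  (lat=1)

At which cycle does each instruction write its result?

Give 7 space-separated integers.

I0 mul r2: issue@1 deps=(None,None) exec_start@1 write@4
I1 add r1: issue@2 deps=(None,None) exec_start@2 write@4
I2 mul r4: issue@3 deps=(1,0) exec_start@4 write@6
I3 add r1: issue@4 deps=(None,0) exec_start@4 write@5
I4 mul r3: issue@5 deps=(None,2) exec_start@6 write@7
I5 mul r3: issue@6 deps=(3,3) exec_start@6 write@7
I6 add r2: issue@7 deps=(2,2) exec_start@7 write@8

Answer: 4 4 6 5 7 7 8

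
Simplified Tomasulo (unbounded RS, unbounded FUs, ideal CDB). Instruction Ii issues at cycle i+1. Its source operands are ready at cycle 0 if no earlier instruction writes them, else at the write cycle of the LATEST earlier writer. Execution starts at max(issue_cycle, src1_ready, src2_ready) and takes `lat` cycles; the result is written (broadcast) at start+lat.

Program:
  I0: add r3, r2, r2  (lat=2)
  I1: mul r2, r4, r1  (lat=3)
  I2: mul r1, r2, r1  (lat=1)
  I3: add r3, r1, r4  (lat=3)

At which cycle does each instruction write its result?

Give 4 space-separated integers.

Answer: 3 5 6 9

Derivation:
I0 add r3: issue@1 deps=(None,None) exec_start@1 write@3
I1 mul r2: issue@2 deps=(None,None) exec_start@2 write@5
I2 mul r1: issue@3 deps=(1,None) exec_start@5 write@6
I3 add r3: issue@4 deps=(2,None) exec_start@6 write@9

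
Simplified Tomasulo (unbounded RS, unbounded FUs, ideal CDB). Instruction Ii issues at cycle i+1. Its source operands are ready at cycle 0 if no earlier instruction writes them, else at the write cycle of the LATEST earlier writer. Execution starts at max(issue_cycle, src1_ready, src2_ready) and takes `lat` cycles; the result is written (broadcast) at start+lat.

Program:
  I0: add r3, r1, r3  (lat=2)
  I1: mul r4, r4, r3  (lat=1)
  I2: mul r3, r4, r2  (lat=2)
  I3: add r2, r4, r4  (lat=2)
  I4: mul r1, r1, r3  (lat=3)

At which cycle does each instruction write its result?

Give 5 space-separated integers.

Answer: 3 4 6 6 9

Derivation:
I0 add r3: issue@1 deps=(None,None) exec_start@1 write@3
I1 mul r4: issue@2 deps=(None,0) exec_start@3 write@4
I2 mul r3: issue@3 deps=(1,None) exec_start@4 write@6
I3 add r2: issue@4 deps=(1,1) exec_start@4 write@6
I4 mul r1: issue@5 deps=(None,2) exec_start@6 write@9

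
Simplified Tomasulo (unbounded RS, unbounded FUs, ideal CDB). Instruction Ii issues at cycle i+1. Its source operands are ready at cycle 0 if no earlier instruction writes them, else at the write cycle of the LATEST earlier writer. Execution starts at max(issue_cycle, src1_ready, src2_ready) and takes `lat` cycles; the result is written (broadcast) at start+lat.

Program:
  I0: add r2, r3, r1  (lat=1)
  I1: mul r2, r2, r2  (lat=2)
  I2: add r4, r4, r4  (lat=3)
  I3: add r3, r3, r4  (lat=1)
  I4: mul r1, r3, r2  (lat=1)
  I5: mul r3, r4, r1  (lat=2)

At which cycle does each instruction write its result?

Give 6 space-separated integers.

Answer: 2 4 6 7 8 10

Derivation:
I0 add r2: issue@1 deps=(None,None) exec_start@1 write@2
I1 mul r2: issue@2 deps=(0,0) exec_start@2 write@4
I2 add r4: issue@3 deps=(None,None) exec_start@3 write@6
I3 add r3: issue@4 deps=(None,2) exec_start@6 write@7
I4 mul r1: issue@5 deps=(3,1) exec_start@7 write@8
I5 mul r3: issue@6 deps=(2,4) exec_start@8 write@10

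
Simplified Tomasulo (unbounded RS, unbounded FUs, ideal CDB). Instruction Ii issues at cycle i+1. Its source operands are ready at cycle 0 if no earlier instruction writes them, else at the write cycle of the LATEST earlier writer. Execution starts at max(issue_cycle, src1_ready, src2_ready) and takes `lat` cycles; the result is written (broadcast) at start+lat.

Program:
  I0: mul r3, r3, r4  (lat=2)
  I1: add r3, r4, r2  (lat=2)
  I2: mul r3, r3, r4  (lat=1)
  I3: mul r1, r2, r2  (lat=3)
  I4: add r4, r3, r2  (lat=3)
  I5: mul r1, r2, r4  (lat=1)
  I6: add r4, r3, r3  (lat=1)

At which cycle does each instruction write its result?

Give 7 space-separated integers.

Answer: 3 4 5 7 8 9 8

Derivation:
I0 mul r3: issue@1 deps=(None,None) exec_start@1 write@3
I1 add r3: issue@2 deps=(None,None) exec_start@2 write@4
I2 mul r3: issue@3 deps=(1,None) exec_start@4 write@5
I3 mul r1: issue@4 deps=(None,None) exec_start@4 write@7
I4 add r4: issue@5 deps=(2,None) exec_start@5 write@8
I5 mul r1: issue@6 deps=(None,4) exec_start@8 write@9
I6 add r4: issue@7 deps=(2,2) exec_start@7 write@8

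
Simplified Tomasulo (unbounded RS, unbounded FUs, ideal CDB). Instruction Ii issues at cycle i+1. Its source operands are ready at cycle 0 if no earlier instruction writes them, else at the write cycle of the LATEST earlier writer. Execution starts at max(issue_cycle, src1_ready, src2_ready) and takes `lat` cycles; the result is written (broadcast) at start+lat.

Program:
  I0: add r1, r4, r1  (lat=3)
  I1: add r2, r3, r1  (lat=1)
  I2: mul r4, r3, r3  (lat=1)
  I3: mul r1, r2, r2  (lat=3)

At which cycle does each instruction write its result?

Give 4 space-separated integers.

Answer: 4 5 4 8

Derivation:
I0 add r1: issue@1 deps=(None,None) exec_start@1 write@4
I1 add r2: issue@2 deps=(None,0) exec_start@4 write@5
I2 mul r4: issue@3 deps=(None,None) exec_start@3 write@4
I3 mul r1: issue@4 deps=(1,1) exec_start@5 write@8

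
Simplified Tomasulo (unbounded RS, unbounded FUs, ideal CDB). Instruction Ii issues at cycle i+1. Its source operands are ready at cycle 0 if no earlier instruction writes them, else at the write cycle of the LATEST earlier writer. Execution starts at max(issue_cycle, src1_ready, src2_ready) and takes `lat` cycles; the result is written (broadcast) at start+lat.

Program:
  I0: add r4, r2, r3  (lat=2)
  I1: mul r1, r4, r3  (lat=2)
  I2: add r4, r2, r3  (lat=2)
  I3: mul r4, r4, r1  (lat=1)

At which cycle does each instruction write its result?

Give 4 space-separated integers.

Answer: 3 5 5 6

Derivation:
I0 add r4: issue@1 deps=(None,None) exec_start@1 write@3
I1 mul r1: issue@2 deps=(0,None) exec_start@3 write@5
I2 add r4: issue@3 deps=(None,None) exec_start@3 write@5
I3 mul r4: issue@4 deps=(2,1) exec_start@5 write@6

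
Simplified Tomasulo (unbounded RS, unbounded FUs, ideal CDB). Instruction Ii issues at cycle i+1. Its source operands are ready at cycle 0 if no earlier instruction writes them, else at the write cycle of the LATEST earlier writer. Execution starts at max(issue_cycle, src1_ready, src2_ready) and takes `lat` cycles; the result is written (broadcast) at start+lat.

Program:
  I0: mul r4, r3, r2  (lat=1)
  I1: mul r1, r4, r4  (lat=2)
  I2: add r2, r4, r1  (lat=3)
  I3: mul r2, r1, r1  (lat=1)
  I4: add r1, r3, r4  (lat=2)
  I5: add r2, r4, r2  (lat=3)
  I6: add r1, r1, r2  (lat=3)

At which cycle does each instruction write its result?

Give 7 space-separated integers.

I0 mul r4: issue@1 deps=(None,None) exec_start@1 write@2
I1 mul r1: issue@2 deps=(0,0) exec_start@2 write@4
I2 add r2: issue@3 deps=(0,1) exec_start@4 write@7
I3 mul r2: issue@4 deps=(1,1) exec_start@4 write@5
I4 add r1: issue@5 deps=(None,0) exec_start@5 write@7
I5 add r2: issue@6 deps=(0,3) exec_start@6 write@9
I6 add r1: issue@7 deps=(4,5) exec_start@9 write@12

Answer: 2 4 7 5 7 9 12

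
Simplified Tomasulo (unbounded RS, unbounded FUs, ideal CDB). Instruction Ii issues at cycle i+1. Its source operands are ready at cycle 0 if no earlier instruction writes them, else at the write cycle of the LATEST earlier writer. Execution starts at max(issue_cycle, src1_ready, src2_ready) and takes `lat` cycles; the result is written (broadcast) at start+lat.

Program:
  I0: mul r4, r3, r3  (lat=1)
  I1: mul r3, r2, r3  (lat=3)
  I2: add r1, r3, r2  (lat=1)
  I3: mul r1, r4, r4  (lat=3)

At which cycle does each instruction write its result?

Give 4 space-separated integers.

I0 mul r4: issue@1 deps=(None,None) exec_start@1 write@2
I1 mul r3: issue@2 deps=(None,None) exec_start@2 write@5
I2 add r1: issue@3 deps=(1,None) exec_start@5 write@6
I3 mul r1: issue@4 deps=(0,0) exec_start@4 write@7

Answer: 2 5 6 7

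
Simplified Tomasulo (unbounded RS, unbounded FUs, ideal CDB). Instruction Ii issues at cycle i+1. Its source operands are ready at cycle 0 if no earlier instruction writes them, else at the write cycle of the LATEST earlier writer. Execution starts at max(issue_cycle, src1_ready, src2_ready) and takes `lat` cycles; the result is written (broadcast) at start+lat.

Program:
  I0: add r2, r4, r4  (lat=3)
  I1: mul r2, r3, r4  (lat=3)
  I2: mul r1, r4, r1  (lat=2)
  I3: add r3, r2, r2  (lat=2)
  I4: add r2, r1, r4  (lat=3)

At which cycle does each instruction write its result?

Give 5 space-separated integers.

Answer: 4 5 5 7 8

Derivation:
I0 add r2: issue@1 deps=(None,None) exec_start@1 write@4
I1 mul r2: issue@2 deps=(None,None) exec_start@2 write@5
I2 mul r1: issue@3 deps=(None,None) exec_start@3 write@5
I3 add r3: issue@4 deps=(1,1) exec_start@5 write@7
I4 add r2: issue@5 deps=(2,None) exec_start@5 write@8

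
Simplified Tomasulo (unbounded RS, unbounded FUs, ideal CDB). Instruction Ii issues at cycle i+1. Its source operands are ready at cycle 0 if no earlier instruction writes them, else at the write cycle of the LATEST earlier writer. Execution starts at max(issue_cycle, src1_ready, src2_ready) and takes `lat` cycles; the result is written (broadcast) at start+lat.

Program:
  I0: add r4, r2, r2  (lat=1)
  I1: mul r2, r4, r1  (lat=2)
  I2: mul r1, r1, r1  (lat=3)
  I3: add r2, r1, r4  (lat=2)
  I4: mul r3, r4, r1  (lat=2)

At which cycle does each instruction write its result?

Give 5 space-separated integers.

I0 add r4: issue@1 deps=(None,None) exec_start@1 write@2
I1 mul r2: issue@2 deps=(0,None) exec_start@2 write@4
I2 mul r1: issue@3 deps=(None,None) exec_start@3 write@6
I3 add r2: issue@4 deps=(2,0) exec_start@6 write@8
I4 mul r3: issue@5 deps=(0,2) exec_start@6 write@8

Answer: 2 4 6 8 8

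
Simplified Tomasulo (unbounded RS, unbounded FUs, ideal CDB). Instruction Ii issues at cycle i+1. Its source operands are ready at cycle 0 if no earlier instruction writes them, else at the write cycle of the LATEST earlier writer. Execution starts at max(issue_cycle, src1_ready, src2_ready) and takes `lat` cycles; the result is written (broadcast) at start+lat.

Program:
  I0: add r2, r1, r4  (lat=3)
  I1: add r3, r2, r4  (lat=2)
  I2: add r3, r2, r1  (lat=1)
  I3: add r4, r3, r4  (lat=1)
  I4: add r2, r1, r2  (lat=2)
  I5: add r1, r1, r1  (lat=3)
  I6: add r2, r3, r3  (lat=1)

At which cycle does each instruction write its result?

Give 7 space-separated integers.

Answer: 4 6 5 6 7 9 8

Derivation:
I0 add r2: issue@1 deps=(None,None) exec_start@1 write@4
I1 add r3: issue@2 deps=(0,None) exec_start@4 write@6
I2 add r3: issue@3 deps=(0,None) exec_start@4 write@5
I3 add r4: issue@4 deps=(2,None) exec_start@5 write@6
I4 add r2: issue@5 deps=(None,0) exec_start@5 write@7
I5 add r1: issue@6 deps=(None,None) exec_start@6 write@9
I6 add r2: issue@7 deps=(2,2) exec_start@7 write@8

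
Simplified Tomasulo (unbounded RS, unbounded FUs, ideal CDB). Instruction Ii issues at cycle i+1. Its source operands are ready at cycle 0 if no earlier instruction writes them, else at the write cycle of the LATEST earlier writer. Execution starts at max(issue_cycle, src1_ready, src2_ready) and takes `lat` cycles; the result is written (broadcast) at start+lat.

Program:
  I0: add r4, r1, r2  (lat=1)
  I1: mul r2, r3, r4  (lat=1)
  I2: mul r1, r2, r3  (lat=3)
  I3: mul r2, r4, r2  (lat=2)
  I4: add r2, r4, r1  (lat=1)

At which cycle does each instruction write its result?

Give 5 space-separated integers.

Answer: 2 3 6 6 7

Derivation:
I0 add r4: issue@1 deps=(None,None) exec_start@1 write@2
I1 mul r2: issue@2 deps=(None,0) exec_start@2 write@3
I2 mul r1: issue@3 deps=(1,None) exec_start@3 write@6
I3 mul r2: issue@4 deps=(0,1) exec_start@4 write@6
I4 add r2: issue@5 deps=(0,2) exec_start@6 write@7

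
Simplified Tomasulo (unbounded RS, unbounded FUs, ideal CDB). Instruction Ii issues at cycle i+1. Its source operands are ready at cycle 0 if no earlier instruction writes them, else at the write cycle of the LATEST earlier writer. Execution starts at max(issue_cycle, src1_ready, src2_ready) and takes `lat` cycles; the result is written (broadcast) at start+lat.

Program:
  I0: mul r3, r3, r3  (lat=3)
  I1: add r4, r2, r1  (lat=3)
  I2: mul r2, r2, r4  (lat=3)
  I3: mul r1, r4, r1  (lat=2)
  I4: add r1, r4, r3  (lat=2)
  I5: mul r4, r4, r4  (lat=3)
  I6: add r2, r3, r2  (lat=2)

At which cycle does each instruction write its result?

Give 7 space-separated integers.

Answer: 4 5 8 7 7 9 10

Derivation:
I0 mul r3: issue@1 deps=(None,None) exec_start@1 write@4
I1 add r4: issue@2 deps=(None,None) exec_start@2 write@5
I2 mul r2: issue@3 deps=(None,1) exec_start@5 write@8
I3 mul r1: issue@4 deps=(1,None) exec_start@5 write@7
I4 add r1: issue@5 deps=(1,0) exec_start@5 write@7
I5 mul r4: issue@6 deps=(1,1) exec_start@6 write@9
I6 add r2: issue@7 deps=(0,2) exec_start@8 write@10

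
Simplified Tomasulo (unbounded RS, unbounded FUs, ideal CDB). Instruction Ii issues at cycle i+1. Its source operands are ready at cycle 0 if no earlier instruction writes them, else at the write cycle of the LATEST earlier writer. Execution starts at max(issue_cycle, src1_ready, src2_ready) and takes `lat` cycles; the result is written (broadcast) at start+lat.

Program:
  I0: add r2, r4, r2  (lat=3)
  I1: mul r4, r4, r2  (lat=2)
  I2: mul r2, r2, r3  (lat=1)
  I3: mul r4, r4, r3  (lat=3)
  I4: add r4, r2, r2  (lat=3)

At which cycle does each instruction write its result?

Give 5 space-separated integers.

I0 add r2: issue@1 deps=(None,None) exec_start@1 write@4
I1 mul r4: issue@2 deps=(None,0) exec_start@4 write@6
I2 mul r2: issue@3 deps=(0,None) exec_start@4 write@5
I3 mul r4: issue@4 deps=(1,None) exec_start@6 write@9
I4 add r4: issue@5 deps=(2,2) exec_start@5 write@8

Answer: 4 6 5 9 8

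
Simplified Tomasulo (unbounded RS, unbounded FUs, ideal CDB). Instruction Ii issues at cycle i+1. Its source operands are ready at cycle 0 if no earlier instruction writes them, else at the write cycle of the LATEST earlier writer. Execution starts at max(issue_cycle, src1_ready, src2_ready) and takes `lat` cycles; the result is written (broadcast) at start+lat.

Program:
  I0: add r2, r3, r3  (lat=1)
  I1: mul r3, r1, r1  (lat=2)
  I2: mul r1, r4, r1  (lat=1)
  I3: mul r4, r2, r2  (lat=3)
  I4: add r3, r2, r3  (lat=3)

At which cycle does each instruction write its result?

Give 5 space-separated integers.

Answer: 2 4 4 7 8

Derivation:
I0 add r2: issue@1 deps=(None,None) exec_start@1 write@2
I1 mul r3: issue@2 deps=(None,None) exec_start@2 write@4
I2 mul r1: issue@3 deps=(None,None) exec_start@3 write@4
I3 mul r4: issue@4 deps=(0,0) exec_start@4 write@7
I4 add r3: issue@5 deps=(0,1) exec_start@5 write@8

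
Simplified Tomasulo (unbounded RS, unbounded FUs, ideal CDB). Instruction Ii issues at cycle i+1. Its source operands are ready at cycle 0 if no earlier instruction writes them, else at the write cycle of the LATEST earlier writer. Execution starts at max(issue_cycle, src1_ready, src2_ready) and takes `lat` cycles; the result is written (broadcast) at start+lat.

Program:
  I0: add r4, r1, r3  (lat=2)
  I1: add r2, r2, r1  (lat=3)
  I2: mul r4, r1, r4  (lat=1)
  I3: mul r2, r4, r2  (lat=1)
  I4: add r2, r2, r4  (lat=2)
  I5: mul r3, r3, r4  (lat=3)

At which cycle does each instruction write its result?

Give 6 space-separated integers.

I0 add r4: issue@1 deps=(None,None) exec_start@1 write@3
I1 add r2: issue@2 deps=(None,None) exec_start@2 write@5
I2 mul r4: issue@3 deps=(None,0) exec_start@3 write@4
I3 mul r2: issue@4 deps=(2,1) exec_start@5 write@6
I4 add r2: issue@5 deps=(3,2) exec_start@6 write@8
I5 mul r3: issue@6 deps=(None,2) exec_start@6 write@9

Answer: 3 5 4 6 8 9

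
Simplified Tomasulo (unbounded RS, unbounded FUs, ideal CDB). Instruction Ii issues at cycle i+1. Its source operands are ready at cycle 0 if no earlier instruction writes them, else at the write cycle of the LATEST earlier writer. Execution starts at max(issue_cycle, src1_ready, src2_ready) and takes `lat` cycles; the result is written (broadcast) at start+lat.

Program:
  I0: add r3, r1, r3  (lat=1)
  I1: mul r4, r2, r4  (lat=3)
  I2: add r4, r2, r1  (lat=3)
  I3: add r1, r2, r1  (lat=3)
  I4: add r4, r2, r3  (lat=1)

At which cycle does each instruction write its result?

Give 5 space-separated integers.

I0 add r3: issue@1 deps=(None,None) exec_start@1 write@2
I1 mul r4: issue@2 deps=(None,None) exec_start@2 write@5
I2 add r4: issue@3 deps=(None,None) exec_start@3 write@6
I3 add r1: issue@4 deps=(None,None) exec_start@4 write@7
I4 add r4: issue@5 deps=(None,0) exec_start@5 write@6

Answer: 2 5 6 7 6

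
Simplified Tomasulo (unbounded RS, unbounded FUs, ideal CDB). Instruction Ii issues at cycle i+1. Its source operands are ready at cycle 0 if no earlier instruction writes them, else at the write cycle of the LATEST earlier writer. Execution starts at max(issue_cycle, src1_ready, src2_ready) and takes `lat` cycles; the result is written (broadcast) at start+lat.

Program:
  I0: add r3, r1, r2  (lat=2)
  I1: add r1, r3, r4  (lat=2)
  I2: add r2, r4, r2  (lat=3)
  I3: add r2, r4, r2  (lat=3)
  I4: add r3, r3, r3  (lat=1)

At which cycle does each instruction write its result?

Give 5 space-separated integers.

I0 add r3: issue@1 deps=(None,None) exec_start@1 write@3
I1 add r1: issue@2 deps=(0,None) exec_start@3 write@5
I2 add r2: issue@3 deps=(None,None) exec_start@3 write@6
I3 add r2: issue@4 deps=(None,2) exec_start@6 write@9
I4 add r3: issue@5 deps=(0,0) exec_start@5 write@6

Answer: 3 5 6 9 6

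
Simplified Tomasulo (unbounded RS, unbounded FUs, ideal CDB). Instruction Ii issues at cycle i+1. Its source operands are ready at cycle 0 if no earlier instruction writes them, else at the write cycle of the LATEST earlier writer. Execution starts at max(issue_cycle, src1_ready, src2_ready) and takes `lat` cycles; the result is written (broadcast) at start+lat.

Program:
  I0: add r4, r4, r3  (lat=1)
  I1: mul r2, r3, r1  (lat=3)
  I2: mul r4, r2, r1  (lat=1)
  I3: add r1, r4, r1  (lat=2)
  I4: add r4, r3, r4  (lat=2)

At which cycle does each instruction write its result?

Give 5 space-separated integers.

I0 add r4: issue@1 deps=(None,None) exec_start@1 write@2
I1 mul r2: issue@2 deps=(None,None) exec_start@2 write@5
I2 mul r4: issue@3 deps=(1,None) exec_start@5 write@6
I3 add r1: issue@4 deps=(2,None) exec_start@6 write@8
I4 add r4: issue@5 deps=(None,2) exec_start@6 write@8

Answer: 2 5 6 8 8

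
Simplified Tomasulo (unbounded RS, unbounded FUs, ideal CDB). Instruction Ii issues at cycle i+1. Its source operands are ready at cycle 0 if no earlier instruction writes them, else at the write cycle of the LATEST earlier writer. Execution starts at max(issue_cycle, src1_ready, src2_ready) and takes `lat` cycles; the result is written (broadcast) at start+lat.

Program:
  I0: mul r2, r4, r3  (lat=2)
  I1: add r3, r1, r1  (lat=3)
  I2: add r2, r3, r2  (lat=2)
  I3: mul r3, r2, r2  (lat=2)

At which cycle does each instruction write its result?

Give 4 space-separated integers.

Answer: 3 5 7 9

Derivation:
I0 mul r2: issue@1 deps=(None,None) exec_start@1 write@3
I1 add r3: issue@2 deps=(None,None) exec_start@2 write@5
I2 add r2: issue@3 deps=(1,0) exec_start@5 write@7
I3 mul r3: issue@4 deps=(2,2) exec_start@7 write@9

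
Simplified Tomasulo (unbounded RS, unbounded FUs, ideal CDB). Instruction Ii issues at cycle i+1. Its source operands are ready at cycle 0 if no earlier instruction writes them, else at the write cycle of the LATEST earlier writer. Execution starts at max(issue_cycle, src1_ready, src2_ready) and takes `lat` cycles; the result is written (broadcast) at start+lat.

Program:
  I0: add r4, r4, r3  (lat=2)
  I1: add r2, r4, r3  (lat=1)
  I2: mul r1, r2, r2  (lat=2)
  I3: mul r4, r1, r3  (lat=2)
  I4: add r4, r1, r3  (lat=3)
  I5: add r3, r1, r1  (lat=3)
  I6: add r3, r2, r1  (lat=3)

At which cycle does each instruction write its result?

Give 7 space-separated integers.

I0 add r4: issue@1 deps=(None,None) exec_start@1 write@3
I1 add r2: issue@2 deps=(0,None) exec_start@3 write@4
I2 mul r1: issue@3 deps=(1,1) exec_start@4 write@6
I3 mul r4: issue@4 deps=(2,None) exec_start@6 write@8
I4 add r4: issue@5 deps=(2,None) exec_start@6 write@9
I5 add r3: issue@6 deps=(2,2) exec_start@6 write@9
I6 add r3: issue@7 deps=(1,2) exec_start@7 write@10

Answer: 3 4 6 8 9 9 10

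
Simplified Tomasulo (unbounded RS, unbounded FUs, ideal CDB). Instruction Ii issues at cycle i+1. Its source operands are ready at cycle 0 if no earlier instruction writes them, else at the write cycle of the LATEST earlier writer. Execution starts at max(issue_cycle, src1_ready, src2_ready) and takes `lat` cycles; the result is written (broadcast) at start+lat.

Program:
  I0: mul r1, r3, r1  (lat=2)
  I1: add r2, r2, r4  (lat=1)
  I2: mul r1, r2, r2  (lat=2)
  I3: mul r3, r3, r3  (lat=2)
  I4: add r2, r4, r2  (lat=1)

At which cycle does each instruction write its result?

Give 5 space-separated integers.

Answer: 3 3 5 6 6

Derivation:
I0 mul r1: issue@1 deps=(None,None) exec_start@1 write@3
I1 add r2: issue@2 deps=(None,None) exec_start@2 write@3
I2 mul r1: issue@3 deps=(1,1) exec_start@3 write@5
I3 mul r3: issue@4 deps=(None,None) exec_start@4 write@6
I4 add r2: issue@5 deps=(None,1) exec_start@5 write@6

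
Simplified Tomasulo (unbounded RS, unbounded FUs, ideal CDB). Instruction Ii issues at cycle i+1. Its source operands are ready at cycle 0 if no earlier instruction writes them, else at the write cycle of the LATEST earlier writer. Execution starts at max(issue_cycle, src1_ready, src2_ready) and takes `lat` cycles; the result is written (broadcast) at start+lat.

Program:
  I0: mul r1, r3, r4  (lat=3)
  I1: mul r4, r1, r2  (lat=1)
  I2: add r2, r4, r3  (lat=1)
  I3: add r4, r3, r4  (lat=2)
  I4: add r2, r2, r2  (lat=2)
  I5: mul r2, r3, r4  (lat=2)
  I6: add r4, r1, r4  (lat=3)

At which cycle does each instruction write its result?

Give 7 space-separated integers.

Answer: 4 5 6 7 8 9 10

Derivation:
I0 mul r1: issue@1 deps=(None,None) exec_start@1 write@4
I1 mul r4: issue@2 deps=(0,None) exec_start@4 write@5
I2 add r2: issue@3 deps=(1,None) exec_start@5 write@6
I3 add r4: issue@4 deps=(None,1) exec_start@5 write@7
I4 add r2: issue@5 deps=(2,2) exec_start@6 write@8
I5 mul r2: issue@6 deps=(None,3) exec_start@7 write@9
I6 add r4: issue@7 deps=(0,3) exec_start@7 write@10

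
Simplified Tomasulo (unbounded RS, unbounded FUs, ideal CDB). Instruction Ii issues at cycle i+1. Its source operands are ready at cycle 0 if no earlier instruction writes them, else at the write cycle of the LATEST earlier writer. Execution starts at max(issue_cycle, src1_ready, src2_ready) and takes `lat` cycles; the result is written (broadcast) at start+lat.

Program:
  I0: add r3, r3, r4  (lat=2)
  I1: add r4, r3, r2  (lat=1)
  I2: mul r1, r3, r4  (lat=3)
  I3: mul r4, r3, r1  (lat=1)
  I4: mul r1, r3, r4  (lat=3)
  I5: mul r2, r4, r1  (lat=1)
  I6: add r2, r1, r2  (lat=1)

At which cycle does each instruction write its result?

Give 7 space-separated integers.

I0 add r3: issue@1 deps=(None,None) exec_start@1 write@3
I1 add r4: issue@2 deps=(0,None) exec_start@3 write@4
I2 mul r1: issue@3 deps=(0,1) exec_start@4 write@7
I3 mul r4: issue@4 deps=(0,2) exec_start@7 write@8
I4 mul r1: issue@5 deps=(0,3) exec_start@8 write@11
I5 mul r2: issue@6 deps=(3,4) exec_start@11 write@12
I6 add r2: issue@7 deps=(4,5) exec_start@12 write@13

Answer: 3 4 7 8 11 12 13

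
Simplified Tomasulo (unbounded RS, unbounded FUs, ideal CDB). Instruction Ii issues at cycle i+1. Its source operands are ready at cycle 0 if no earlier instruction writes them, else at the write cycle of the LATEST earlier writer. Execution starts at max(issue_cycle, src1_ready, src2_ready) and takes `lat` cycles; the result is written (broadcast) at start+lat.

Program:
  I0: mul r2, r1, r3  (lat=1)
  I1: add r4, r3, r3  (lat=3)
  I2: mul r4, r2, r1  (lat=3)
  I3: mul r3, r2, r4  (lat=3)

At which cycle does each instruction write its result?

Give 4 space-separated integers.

I0 mul r2: issue@1 deps=(None,None) exec_start@1 write@2
I1 add r4: issue@2 deps=(None,None) exec_start@2 write@5
I2 mul r4: issue@3 deps=(0,None) exec_start@3 write@6
I3 mul r3: issue@4 deps=(0,2) exec_start@6 write@9

Answer: 2 5 6 9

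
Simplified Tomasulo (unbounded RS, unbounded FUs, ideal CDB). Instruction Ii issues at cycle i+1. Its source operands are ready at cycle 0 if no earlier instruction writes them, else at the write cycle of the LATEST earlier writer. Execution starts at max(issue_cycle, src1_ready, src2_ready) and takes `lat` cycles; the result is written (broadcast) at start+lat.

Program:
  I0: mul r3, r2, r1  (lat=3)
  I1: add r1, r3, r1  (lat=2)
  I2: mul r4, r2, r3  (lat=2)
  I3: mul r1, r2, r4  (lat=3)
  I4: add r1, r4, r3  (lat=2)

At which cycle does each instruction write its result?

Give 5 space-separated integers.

I0 mul r3: issue@1 deps=(None,None) exec_start@1 write@4
I1 add r1: issue@2 deps=(0,None) exec_start@4 write@6
I2 mul r4: issue@3 deps=(None,0) exec_start@4 write@6
I3 mul r1: issue@4 deps=(None,2) exec_start@6 write@9
I4 add r1: issue@5 deps=(2,0) exec_start@6 write@8

Answer: 4 6 6 9 8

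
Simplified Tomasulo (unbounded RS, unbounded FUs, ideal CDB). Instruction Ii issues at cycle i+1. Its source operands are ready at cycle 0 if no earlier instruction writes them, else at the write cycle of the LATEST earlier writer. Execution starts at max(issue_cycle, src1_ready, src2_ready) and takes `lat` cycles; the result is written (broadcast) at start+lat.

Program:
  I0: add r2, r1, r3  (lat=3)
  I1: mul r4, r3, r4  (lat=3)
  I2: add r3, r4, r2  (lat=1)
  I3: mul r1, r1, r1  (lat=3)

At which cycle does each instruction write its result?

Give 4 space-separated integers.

Answer: 4 5 6 7

Derivation:
I0 add r2: issue@1 deps=(None,None) exec_start@1 write@4
I1 mul r4: issue@2 deps=(None,None) exec_start@2 write@5
I2 add r3: issue@3 deps=(1,0) exec_start@5 write@6
I3 mul r1: issue@4 deps=(None,None) exec_start@4 write@7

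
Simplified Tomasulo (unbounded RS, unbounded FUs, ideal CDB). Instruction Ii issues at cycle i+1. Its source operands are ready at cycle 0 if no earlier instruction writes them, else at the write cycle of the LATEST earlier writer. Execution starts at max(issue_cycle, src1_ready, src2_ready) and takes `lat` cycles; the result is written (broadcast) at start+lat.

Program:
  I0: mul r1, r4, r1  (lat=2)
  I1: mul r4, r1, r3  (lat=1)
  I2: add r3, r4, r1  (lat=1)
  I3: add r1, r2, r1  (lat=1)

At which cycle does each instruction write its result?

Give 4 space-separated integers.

I0 mul r1: issue@1 deps=(None,None) exec_start@1 write@3
I1 mul r4: issue@2 deps=(0,None) exec_start@3 write@4
I2 add r3: issue@3 deps=(1,0) exec_start@4 write@5
I3 add r1: issue@4 deps=(None,0) exec_start@4 write@5

Answer: 3 4 5 5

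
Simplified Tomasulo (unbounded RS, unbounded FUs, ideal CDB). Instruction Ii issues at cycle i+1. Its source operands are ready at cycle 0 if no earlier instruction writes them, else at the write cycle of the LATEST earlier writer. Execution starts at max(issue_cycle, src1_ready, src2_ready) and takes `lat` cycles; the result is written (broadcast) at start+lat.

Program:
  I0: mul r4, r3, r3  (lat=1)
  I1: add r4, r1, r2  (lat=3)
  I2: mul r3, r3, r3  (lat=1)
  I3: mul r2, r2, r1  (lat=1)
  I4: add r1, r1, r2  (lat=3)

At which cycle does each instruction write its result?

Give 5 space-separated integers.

Answer: 2 5 4 5 8

Derivation:
I0 mul r4: issue@1 deps=(None,None) exec_start@1 write@2
I1 add r4: issue@2 deps=(None,None) exec_start@2 write@5
I2 mul r3: issue@3 deps=(None,None) exec_start@3 write@4
I3 mul r2: issue@4 deps=(None,None) exec_start@4 write@5
I4 add r1: issue@5 deps=(None,3) exec_start@5 write@8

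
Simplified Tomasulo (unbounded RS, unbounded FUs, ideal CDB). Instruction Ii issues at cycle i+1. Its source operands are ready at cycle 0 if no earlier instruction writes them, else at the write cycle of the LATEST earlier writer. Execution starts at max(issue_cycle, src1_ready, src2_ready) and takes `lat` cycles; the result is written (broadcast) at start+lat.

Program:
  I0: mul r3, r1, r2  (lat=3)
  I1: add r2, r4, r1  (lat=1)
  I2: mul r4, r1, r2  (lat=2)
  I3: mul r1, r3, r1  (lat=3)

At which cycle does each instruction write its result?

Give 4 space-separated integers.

Answer: 4 3 5 7

Derivation:
I0 mul r3: issue@1 deps=(None,None) exec_start@1 write@4
I1 add r2: issue@2 deps=(None,None) exec_start@2 write@3
I2 mul r4: issue@3 deps=(None,1) exec_start@3 write@5
I3 mul r1: issue@4 deps=(0,None) exec_start@4 write@7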